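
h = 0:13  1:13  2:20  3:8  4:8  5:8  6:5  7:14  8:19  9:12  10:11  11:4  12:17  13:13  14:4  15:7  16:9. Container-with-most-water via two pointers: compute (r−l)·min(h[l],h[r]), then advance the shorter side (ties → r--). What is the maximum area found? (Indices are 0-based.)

max area = 170

[0,16] min(13,9)*16=144 best=144 * → r--
[0,15] min(13,7)*15=105 best=144 → r--
[0,14] min(13,4)*14=56 best=144 → r--
[0,13] min(13,13)*13=169 best=169 * → r--
[0,12] min(13,17)*12=156 best=169 → l++
[1,12] min(13,17)*11=143 best=169 → l++
[2,12] min(20,17)*10=170 best=170 * → r--
[2,11] min(20,4)*9=36 best=170 → r--
[2,10] min(20,11)*8=88 best=170 → r--
[2,9] min(20,12)*7=84 best=170 → r--
[2,8] min(20,19)*6=114 best=170 → r--
[2,7] min(20,14)*5=70 best=170 → r--
[2,6] min(20,5)*4=20 best=170 → r--
[2,5] min(20,8)*3=24 best=170 → r--
[2,4] min(20,8)*2=16 best=170 → r--
[2,3] min(20,8)*1=8 best=170 → r--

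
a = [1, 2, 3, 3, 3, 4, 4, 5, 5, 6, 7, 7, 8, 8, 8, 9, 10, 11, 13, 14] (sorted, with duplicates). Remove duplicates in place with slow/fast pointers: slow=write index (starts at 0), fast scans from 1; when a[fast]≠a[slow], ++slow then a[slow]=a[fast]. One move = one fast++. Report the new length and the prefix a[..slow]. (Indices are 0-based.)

slow=0 fast=1: a[fast]=2≠a[slow]=1 write a[1]=2, slow++,fast++
slow=1 fast=2: a[fast]=3≠a[slow]=2 write a[2]=3, slow++,fast++
slow=2 fast=3: a[fast]=3=a[slow] dup, fast++
slow=2 fast=4: a[fast]=3=a[slow] dup, fast++
slow=2 fast=5: a[fast]=4≠a[slow]=3 write a[3]=4, slow++,fast++
slow=3 fast=6: a[fast]=4=a[slow] dup, fast++
slow=3 fast=7: a[fast]=5≠a[slow]=4 write a[4]=5, slow++,fast++
slow=4 fast=8: a[fast]=5=a[slow] dup, fast++
slow=4 fast=9: a[fast]=6≠a[slow]=5 write a[5]=6, slow++,fast++
slow=5 fast=10: a[fast]=7≠a[slow]=6 write a[6]=7, slow++,fast++
slow=6 fast=11: a[fast]=7=a[slow] dup, fast++
slow=6 fast=12: a[fast]=8≠a[slow]=7 write a[7]=8, slow++,fast++
slow=7 fast=13: a[fast]=8=a[slow] dup, fast++
slow=7 fast=14: a[fast]=8=a[slow] dup, fast++
slow=7 fast=15: a[fast]=9≠a[slow]=8 write a[8]=9, slow++,fast++
slow=8 fast=16: a[fast]=10≠a[slow]=9 write a[9]=10, slow++,fast++
slow=9 fast=17: a[fast]=11≠a[slow]=10 write a[10]=11, slow++,fast++
slow=10 fast=18: a[fast]=13≠a[slow]=11 write a[11]=13, slow++,fast++
slow=11 fast=19: a[fast]=14≠a[slow]=13 write a[12]=14, slow++,fast++

length 13; prefix = [1, 2, 3, 4, 5, 6, 7, 8, 9, 10, 11, 13, 14]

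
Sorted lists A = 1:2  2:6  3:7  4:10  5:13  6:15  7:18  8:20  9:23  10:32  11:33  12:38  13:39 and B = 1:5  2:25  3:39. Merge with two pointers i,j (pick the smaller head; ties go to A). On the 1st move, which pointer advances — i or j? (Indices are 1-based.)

i=1 j=1: A[i]=2<=B[j]=5 take 2, i++

i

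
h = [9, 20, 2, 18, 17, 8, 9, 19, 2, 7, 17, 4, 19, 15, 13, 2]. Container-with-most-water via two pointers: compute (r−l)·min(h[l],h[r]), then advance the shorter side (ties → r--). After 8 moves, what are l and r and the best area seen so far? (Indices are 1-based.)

[1,16] min(9,2)*15=30 best=30 * → r--
[1,15] min(9,13)*14=126 best=126 * → l++
[2,15] min(20,13)*13=169 best=169 * → r--
[2,14] min(20,15)*12=180 best=180 * → r--
[2,13] min(20,19)*11=209 best=209 * → r--
[2,12] min(20,4)*10=40 best=209 → r--
[2,11] min(20,17)*9=153 best=209 → r--
[2,10] min(20,7)*8=56 best=209 → r--

l=2, r=9, best area=209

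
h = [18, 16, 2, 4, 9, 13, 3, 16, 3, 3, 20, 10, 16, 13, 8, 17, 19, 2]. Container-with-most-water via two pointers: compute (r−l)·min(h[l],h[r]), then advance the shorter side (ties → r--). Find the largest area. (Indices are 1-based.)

max area = 288

l=1 r=18: min(18,2)*17=34 best=34 *, r--
l=1 r=17: min(18,19)*16=288 best=288 *, l++
l=2 r=17: min(16,19)*15=240 best=288, l++
l=3 r=17: min(2,19)*14=28 best=288, l++
l=4 r=17: min(4,19)*13=52 best=288, l++
l=5 r=17: min(9,19)*12=108 best=288, l++
l=6 r=17: min(13,19)*11=143 best=288, l++
l=7 r=17: min(3,19)*10=30 best=288, l++
l=8 r=17: min(16,19)*9=144 best=288, l++
l=9 r=17: min(3,19)*8=24 best=288, l++
l=10 r=17: min(3,19)*7=21 best=288, l++
l=11 r=17: min(20,19)*6=114 best=288, r--
l=11 r=16: min(20,17)*5=85 best=288, r--
l=11 r=15: min(20,8)*4=32 best=288, r--
l=11 r=14: min(20,13)*3=39 best=288, r--
l=11 r=13: min(20,16)*2=32 best=288, r--
l=11 r=12: min(20,10)*1=10 best=288, r--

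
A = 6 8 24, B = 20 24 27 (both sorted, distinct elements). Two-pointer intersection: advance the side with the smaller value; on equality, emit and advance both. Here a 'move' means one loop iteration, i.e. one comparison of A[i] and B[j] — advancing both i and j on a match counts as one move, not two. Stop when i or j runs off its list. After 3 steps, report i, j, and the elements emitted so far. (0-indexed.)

i=2, j=1, emitted=[]

[i=0,j=0] 6<20 → i++
[i=1,j=0] 8<20 → i++
[i=2,j=0] 24>20 → j++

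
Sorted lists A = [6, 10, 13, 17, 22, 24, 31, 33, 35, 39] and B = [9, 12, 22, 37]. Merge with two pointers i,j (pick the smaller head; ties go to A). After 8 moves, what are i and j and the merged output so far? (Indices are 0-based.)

i=5, j=3, merged so far=[6, 9, 10, 12, 13, 17, 22, 22]

[i=0,j=0] A[i]=6<=B[j]=9 take 6 → i++
[i=1,j=0] A[i]=10>B[j]=9 take 9 → j++
[i=1,j=1] A[i]=10<=B[j]=12 take 10 → i++
[i=2,j=1] A[i]=13>B[j]=12 take 12 → j++
[i=2,j=2] A[i]=13<=B[j]=22 take 13 → i++
[i=3,j=2] A[i]=17<=B[j]=22 take 17 → i++
[i=4,j=2] A[i]=22<=B[j]=22 take 22 → i++
[i=5,j=2] A[i]=24>B[j]=22 take 22 → j++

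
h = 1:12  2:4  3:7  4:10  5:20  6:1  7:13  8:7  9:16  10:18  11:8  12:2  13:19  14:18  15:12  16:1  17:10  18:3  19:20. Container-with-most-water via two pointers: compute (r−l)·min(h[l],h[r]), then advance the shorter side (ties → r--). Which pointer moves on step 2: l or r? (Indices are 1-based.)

l

l=1 r=19: min(12,20)*18=216 best=216 *, l++
l=2 r=19: min(4,20)*17=68 best=216, l++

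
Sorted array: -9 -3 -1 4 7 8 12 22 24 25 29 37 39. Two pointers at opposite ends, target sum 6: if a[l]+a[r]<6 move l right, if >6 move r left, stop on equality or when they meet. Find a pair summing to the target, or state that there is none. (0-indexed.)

l=0 r=12: -9+39=30 >6, r--
l=0 r=11: -9+37=28 >6, r--
l=0 r=10: -9+29=20 >6, r--
l=0 r=9: -9+25=16 >6, r--
l=0 r=8: -9+24=15 >6, r--
l=0 r=7: -9+22=13 >6, r--
l=0 r=6: -9+12=3 <6, l++
l=1 r=6: -3+12=9 >6, r--
l=1 r=5: -3+8=5 <6, l++
l=2 r=5: -1+8=7 >6, r--
l=2 r=4: -1+7=6, found

(-1, 7)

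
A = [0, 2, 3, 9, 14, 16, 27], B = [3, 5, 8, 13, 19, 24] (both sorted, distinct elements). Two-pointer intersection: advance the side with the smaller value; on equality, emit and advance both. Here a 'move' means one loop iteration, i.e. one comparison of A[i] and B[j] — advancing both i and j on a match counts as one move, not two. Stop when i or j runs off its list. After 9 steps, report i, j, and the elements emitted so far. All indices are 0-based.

i=6, j=4, emitted=[3]

i=0 j=0: 0<3, i++
i=1 j=0: 2<3, i++
i=2 j=0: 3==3 emit, i++,j++
i=3 j=1: 9>5, j++
i=3 j=2: 9>8, j++
i=3 j=3: 9<13, i++
i=4 j=3: 14>13, j++
i=4 j=4: 14<19, i++
i=5 j=4: 16<19, i++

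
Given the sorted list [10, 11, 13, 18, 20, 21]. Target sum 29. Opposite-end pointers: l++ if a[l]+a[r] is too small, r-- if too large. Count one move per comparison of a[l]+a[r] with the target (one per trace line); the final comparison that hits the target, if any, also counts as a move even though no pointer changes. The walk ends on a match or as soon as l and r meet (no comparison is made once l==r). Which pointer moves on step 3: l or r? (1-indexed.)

l

l=1 r=6: 10+21=31 >29, r--
l=1 r=5: 10+20=30 >29, r--
l=1 r=4: 10+18=28 <29, l++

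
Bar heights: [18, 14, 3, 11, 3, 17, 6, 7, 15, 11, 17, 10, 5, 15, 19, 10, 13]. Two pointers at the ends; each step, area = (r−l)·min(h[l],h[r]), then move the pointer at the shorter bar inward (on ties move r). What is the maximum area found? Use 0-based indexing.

max area = 252

l=0 r=16: min(18,13)*16=208 best=208 *, r--
l=0 r=15: min(18,10)*15=150 best=208, r--
l=0 r=14: min(18,19)*14=252 best=252 *, l++
l=1 r=14: min(14,19)*13=182 best=252, l++
l=2 r=14: min(3,19)*12=36 best=252, l++
l=3 r=14: min(11,19)*11=121 best=252, l++
l=4 r=14: min(3,19)*10=30 best=252, l++
l=5 r=14: min(17,19)*9=153 best=252, l++
l=6 r=14: min(6,19)*8=48 best=252, l++
l=7 r=14: min(7,19)*7=49 best=252, l++
l=8 r=14: min(15,19)*6=90 best=252, l++
l=9 r=14: min(11,19)*5=55 best=252, l++
l=10 r=14: min(17,19)*4=68 best=252, l++
l=11 r=14: min(10,19)*3=30 best=252, l++
l=12 r=14: min(5,19)*2=10 best=252, l++
l=13 r=14: min(15,19)*1=15 best=252, l++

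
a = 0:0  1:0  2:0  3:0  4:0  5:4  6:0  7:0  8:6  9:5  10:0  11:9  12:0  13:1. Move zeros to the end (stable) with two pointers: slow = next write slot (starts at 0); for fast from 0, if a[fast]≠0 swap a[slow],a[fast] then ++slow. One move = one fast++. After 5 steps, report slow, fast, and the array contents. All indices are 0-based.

slow=0 fast=0: a[fast]=0, fast++
slow=0 fast=1: a[fast]=0, fast++
slow=0 fast=2: a[fast]=0, fast++
slow=0 fast=3: a[fast]=0, fast++
slow=0 fast=4: a[fast]=0, fast++

slow=0, fast=5, a=[0, 0, 0, 0, 0, 4, 0, 0, 6, 5, 0, 9, 0, 1]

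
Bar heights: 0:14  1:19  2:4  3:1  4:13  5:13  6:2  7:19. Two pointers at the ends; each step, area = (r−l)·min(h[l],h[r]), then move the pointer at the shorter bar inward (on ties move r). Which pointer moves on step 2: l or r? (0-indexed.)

r

l=0 r=7: min(14,19)*7=98 best=98 *, l++
l=1 r=7: min(19,19)*6=114 best=114 *, r--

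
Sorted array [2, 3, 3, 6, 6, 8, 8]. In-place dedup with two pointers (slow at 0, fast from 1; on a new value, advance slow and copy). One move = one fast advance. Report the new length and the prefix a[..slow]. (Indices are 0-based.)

length 4; prefix = [2, 3, 6, 8]

(s=0,f=1) a[fast]=3≠a[slow]=2 write a[1]=3 → slow++,fast++
(s=1,f=2) a[fast]=3=a[slow] dup → fast++
(s=1,f=3) a[fast]=6≠a[slow]=3 write a[2]=6 → slow++,fast++
(s=2,f=4) a[fast]=6=a[slow] dup → fast++
(s=2,f=5) a[fast]=8≠a[slow]=6 write a[3]=8 → slow++,fast++
(s=3,f=6) a[fast]=8=a[slow] dup → fast++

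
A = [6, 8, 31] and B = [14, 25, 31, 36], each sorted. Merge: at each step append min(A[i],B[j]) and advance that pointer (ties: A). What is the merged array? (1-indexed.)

[6, 8, 14, 25, 31, 31, 36]

i=1 j=1: A[i]=6<=B[j]=14 take 6, i++
i=2 j=1: A[i]=8<=B[j]=14 take 8, i++
i=3 j=1: A[i]=31>B[j]=14 take 14, j++
i=3 j=2: A[i]=31>B[j]=25 take 25, j++
i=3 j=3: A[i]=31<=B[j]=31 take 31, i++
i=4 j=3: A done, take B[j]=31, j++
i=4 j=4: A done, take B[j]=36, j++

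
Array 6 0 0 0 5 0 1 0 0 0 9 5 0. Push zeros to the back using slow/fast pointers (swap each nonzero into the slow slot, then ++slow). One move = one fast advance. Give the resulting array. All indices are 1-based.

[6, 5, 1, 9, 5, 0, 0, 0, 0, 0, 0, 0, 0]

(s=1,f=1) a[fast]=6≠0 swap→a[1]=6 → slow++,fast++
(s=2,f=2) a[fast]=0 → fast++
(s=2,f=3) a[fast]=0 → fast++
(s=2,f=4) a[fast]=0 → fast++
(s=2,f=5) a[fast]=5≠0 swap→a[2]=5 → slow++,fast++
(s=3,f=6) a[fast]=0 → fast++
(s=3,f=7) a[fast]=1≠0 swap→a[3]=1 → slow++,fast++
(s=4,f=8) a[fast]=0 → fast++
(s=4,f=9) a[fast]=0 → fast++
(s=4,f=10) a[fast]=0 → fast++
(s=4,f=11) a[fast]=9≠0 swap→a[4]=9 → slow++,fast++
(s=5,f=12) a[fast]=5≠0 swap→a[5]=5 → slow++,fast++
(s=6,f=13) a[fast]=0 → fast++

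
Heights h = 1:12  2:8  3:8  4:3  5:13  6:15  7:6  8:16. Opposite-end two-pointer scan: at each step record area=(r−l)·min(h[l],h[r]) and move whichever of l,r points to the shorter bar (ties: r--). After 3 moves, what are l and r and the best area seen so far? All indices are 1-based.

l=1 r=8: min(12,16)*7=84 best=84 *, l++
l=2 r=8: min(8,16)*6=48 best=84, l++
l=3 r=8: min(8,16)*5=40 best=84, l++

l=4, r=8, best area=84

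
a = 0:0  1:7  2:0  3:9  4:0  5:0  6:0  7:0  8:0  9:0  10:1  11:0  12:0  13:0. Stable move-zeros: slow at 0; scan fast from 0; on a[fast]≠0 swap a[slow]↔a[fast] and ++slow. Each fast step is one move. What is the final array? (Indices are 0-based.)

[7, 9, 1, 0, 0, 0, 0, 0, 0, 0, 0, 0, 0, 0]

(s=0,f=0) a[fast]=0 → fast++
(s=0,f=1) a[fast]=7≠0 swap→a[0]=7 → slow++,fast++
(s=1,f=2) a[fast]=0 → fast++
(s=1,f=3) a[fast]=9≠0 swap→a[1]=9 → slow++,fast++
(s=2,f=4) a[fast]=0 → fast++
(s=2,f=5) a[fast]=0 → fast++
(s=2,f=6) a[fast]=0 → fast++
(s=2,f=7) a[fast]=0 → fast++
(s=2,f=8) a[fast]=0 → fast++
(s=2,f=9) a[fast]=0 → fast++
(s=2,f=10) a[fast]=1≠0 swap→a[2]=1 → slow++,fast++
(s=3,f=11) a[fast]=0 → fast++
(s=3,f=12) a[fast]=0 → fast++
(s=3,f=13) a[fast]=0 → fast++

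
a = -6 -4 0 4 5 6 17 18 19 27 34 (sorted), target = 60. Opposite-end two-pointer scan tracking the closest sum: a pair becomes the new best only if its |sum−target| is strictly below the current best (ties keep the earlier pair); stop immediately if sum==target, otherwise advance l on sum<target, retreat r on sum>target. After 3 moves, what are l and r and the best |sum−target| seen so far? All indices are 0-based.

[0,10] -6+34=28 d=32 * → l++
[1,10] -4+34=30 d=30 * → l++
[2,10] 0+34=34 d=26 * → l++

l=3, r=10, best |Δ|=26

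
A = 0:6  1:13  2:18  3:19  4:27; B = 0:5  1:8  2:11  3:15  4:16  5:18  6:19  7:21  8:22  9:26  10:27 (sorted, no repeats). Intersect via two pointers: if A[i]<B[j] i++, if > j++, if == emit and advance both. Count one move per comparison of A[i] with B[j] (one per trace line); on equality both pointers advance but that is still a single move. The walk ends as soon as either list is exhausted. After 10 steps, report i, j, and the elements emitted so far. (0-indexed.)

i=4, j=8, emitted=[18, 19]

i=0 j=0: 6>5, j++
i=0 j=1: 6<8, i++
i=1 j=1: 13>8, j++
i=1 j=2: 13>11, j++
i=1 j=3: 13<15, i++
i=2 j=3: 18>15, j++
i=2 j=4: 18>16, j++
i=2 j=5: 18==18 emit, i++,j++
i=3 j=6: 19==19 emit, i++,j++
i=4 j=7: 27>21, j++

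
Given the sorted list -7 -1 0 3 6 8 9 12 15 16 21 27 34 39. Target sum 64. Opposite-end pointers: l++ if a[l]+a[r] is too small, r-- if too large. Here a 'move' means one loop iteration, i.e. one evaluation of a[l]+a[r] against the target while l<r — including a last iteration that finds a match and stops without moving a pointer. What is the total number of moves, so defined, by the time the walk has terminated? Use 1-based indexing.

13 moves

[1,14] -7+39=32 <64 → l++
[2,14] -1+39=38 <64 → l++
[3,14] 0+39=39 <64 → l++
[4,14] 3+39=42 <64 → l++
[5,14] 6+39=45 <64 → l++
[6,14] 8+39=47 <64 → l++
[7,14] 9+39=48 <64 → l++
[8,14] 12+39=51 <64 → l++
[9,14] 15+39=54 <64 → l++
[10,14] 16+39=55 <64 → l++
[11,14] 21+39=60 <64 → l++
[12,14] 27+39=66 >64 → r--
[12,13] 27+34=61 <64 → l++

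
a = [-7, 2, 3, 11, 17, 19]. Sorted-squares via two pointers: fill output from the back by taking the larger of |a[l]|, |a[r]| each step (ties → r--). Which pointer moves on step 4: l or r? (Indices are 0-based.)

l

l=0 r=5: |-7|<=|19| out[5]=361, r--
l=0 r=4: |-7|<=|17| out[4]=289, r--
l=0 r=3: |-7|<=|11| out[3]=121, r--
l=0 r=2: |-7|>|3| out[2]=49, l++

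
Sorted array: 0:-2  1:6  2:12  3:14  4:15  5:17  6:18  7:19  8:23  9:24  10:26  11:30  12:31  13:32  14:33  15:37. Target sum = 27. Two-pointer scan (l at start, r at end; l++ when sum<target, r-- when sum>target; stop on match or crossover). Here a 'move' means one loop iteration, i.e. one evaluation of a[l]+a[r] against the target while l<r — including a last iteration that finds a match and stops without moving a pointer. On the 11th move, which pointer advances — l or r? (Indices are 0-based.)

r

l=0 r=15: -2+37=35 >27, r--
l=0 r=14: -2+33=31 >27, r--
l=0 r=13: -2+32=30 >27, r--
l=0 r=12: -2+31=29 >27, r--
l=0 r=11: -2+30=28 >27, r--
l=0 r=10: -2+26=24 <27, l++
l=1 r=10: 6+26=32 >27, r--
l=1 r=9: 6+24=30 >27, r--
l=1 r=8: 6+23=29 >27, r--
l=1 r=7: 6+19=25 <27, l++
l=2 r=7: 12+19=31 >27, r--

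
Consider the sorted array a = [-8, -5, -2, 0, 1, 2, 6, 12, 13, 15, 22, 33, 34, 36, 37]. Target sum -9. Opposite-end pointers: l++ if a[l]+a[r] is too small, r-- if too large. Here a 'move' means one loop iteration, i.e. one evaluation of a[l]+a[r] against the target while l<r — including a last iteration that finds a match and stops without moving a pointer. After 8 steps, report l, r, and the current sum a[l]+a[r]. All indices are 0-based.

l=0, r=6, sum=-2

[0,14] -8+37=29 >-9 → r--
[0,13] -8+36=28 >-9 → r--
[0,12] -8+34=26 >-9 → r--
[0,11] -8+33=25 >-9 → r--
[0,10] -8+22=14 >-9 → r--
[0,9] -8+15=7 >-9 → r--
[0,8] -8+13=5 >-9 → r--
[0,7] -8+12=4 >-9 → r--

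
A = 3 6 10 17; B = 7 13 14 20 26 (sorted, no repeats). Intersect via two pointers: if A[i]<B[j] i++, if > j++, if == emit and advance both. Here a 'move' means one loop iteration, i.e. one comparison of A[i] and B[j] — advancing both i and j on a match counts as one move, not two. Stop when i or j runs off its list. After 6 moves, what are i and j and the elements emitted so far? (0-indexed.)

i=3, j=3, emitted=[]

i=0 j=0: 3<7, i++
i=1 j=0: 6<7, i++
i=2 j=0: 10>7, j++
i=2 j=1: 10<13, i++
i=3 j=1: 17>13, j++
i=3 j=2: 17>14, j++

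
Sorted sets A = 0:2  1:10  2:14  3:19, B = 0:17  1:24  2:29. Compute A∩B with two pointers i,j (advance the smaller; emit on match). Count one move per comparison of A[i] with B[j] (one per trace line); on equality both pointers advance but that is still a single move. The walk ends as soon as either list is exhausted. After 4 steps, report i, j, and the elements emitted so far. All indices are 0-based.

i=0 j=0: 2<17, i++
i=1 j=0: 10<17, i++
i=2 j=0: 14<17, i++
i=3 j=0: 19>17, j++

i=3, j=1, emitted=[]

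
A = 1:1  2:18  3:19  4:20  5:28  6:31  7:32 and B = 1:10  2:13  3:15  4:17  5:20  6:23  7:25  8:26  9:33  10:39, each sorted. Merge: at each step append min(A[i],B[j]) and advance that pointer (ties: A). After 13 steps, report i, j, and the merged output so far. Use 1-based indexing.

[i=1,j=1] A[i]=1<=B[j]=10 take 1 → i++
[i=2,j=1] A[i]=18>B[j]=10 take 10 → j++
[i=2,j=2] A[i]=18>B[j]=13 take 13 → j++
[i=2,j=3] A[i]=18>B[j]=15 take 15 → j++
[i=2,j=4] A[i]=18>B[j]=17 take 17 → j++
[i=2,j=5] A[i]=18<=B[j]=20 take 18 → i++
[i=3,j=5] A[i]=19<=B[j]=20 take 19 → i++
[i=4,j=5] A[i]=20<=B[j]=20 take 20 → i++
[i=5,j=5] A[i]=28>B[j]=20 take 20 → j++
[i=5,j=6] A[i]=28>B[j]=23 take 23 → j++
[i=5,j=7] A[i]=28>B[j]=25 take 25 → j++
[i=5,j=8] A[i]=28>B[j]=26 take 26 → j++
[i=5,j=9] A[i]=28<=B[j]=33 take 28 → i++

i=6, j=9, merged so far=[1, 10, 13, 15, 17, 18, 19, 20, 20, 23, 25, 26, 28]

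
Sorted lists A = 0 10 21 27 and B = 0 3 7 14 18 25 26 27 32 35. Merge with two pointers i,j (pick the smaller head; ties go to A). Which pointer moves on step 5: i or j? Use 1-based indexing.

[i=1,j=1] A[i]=0<=B[j]=0 take 0 → i++
[i=2,j=1] A[i]=10>B[j]=0 take 0 → j++
[i=2,j=2] A[i]=10>B[j]=3 take 3 → j++
[i=2,j=3] A[i]=10>B[j]=7 take 7 → j++
[i=2,j=4] A[i]=10<=B[j]=14 take 10 → i++

i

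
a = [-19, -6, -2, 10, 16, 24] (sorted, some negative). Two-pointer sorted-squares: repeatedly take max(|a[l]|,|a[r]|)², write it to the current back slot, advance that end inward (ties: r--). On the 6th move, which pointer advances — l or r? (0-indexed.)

l=0 r=5: |-19|<=|24| out[5]=576, r--
l=0 r=4: |-19|>|16| out[4]=361, l++
l=1 r=4: |-6|<=|16| out[3]=256, r--
l=1 r=3: |-6|<=|10| out[2]=100, r--
l=1 r=2: |-6|>|-2| out[1]=36, l++
l=2 r=2: |-2|<=|-2| out[0]=4, r--

r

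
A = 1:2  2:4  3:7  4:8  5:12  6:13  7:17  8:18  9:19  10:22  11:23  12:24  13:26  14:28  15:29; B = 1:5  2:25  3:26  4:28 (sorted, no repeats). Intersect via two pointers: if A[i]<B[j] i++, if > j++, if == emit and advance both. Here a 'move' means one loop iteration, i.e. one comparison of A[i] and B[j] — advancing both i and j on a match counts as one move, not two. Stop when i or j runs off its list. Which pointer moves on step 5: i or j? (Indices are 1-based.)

i

[i=1,j=1] 2<5 → i++
[i=2,j=1] 4<5 → i++
[i=3,j=1] 7>5 → j++
[i=3,j=2] 7<25 → i++
[i=4,j=2] 8<25 → i++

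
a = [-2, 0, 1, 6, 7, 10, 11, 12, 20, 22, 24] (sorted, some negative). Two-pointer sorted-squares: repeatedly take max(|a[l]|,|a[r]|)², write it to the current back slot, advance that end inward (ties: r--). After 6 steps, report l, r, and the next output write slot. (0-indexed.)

l=0, r=4, next write slot=4

[0,10] |-2|<=|24| out[10]=576 → r--
[0,9] |-2|<=|22| out[9]=484 → r--
[0,8] |-2|<=|20| out[8]=400 → r--
[0,7] |-2|<=|12| out[7]=144 → r--
[0,6] |-2|<=|11| out[6]=121 → r--
[0,5] |-2|<=|10| out[5]=100 → r--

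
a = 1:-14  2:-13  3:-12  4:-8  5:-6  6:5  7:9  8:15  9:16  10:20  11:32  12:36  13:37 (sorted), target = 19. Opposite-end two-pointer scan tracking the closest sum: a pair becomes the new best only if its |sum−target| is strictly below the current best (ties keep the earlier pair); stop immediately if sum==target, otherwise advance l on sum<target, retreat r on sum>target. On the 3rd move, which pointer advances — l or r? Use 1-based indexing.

l=1 r=13: -14+37=23 d=4 *, r--
l=1 r=12: -14+36=22 d=3 *, r--
l=1 r=11: -14+32=18 d=1 *, l++

l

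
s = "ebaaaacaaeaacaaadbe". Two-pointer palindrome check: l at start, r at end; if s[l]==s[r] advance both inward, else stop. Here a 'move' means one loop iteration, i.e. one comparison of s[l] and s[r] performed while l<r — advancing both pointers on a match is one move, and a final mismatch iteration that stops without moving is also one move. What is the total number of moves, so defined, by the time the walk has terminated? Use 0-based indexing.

3 moves

[0,18] 'e'=='e' → l++,r--
[1,17] 'b'=='b' → l++,r--
[2,16] 'a'!='d' → stop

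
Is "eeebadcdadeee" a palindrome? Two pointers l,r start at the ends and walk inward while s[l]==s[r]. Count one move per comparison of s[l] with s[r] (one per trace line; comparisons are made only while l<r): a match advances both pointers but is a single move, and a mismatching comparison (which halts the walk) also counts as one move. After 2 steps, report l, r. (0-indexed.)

l=2, r=10

l=0 r=12: 'e'=='e', l++,r--
l=1 r=11: 'e'=='e', l++,r--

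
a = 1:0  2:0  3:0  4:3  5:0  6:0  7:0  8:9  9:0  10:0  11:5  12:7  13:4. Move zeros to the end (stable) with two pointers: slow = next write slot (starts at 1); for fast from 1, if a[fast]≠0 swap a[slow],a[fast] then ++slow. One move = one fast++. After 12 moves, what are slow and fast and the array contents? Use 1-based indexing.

slow=1 fast=1: a[fast]=0, fast++
slow=1 fast=2: a[fast]=0, fast++
slow=1 fast=3: a[fast]=0, fast++
slow=1 fast=4: a[fast]=3≠0 swap→a[1]=3, slow++,fast++
slow=2 fast=5: a[fast]=0, fast++
slow=2 fast=6: a[fast]=0, fast++
slow=2 fast=7: a[fast]=0, fast++
slow=2 fast=8: a[fast]=9≠0 swap→a[2]=9, slow++,fast++
slow=3 fast=9: a[fast]=0, fast++
slow=3 fast=10: a[fast]=0, fast++
slow=3 fast=11: a[fast]=5≠0 swap→a[3]=5, slow++,fast++
slow=4 fast=12: a[fast]=7≠0 swap→a[4]=7, slow++,fast++

slow=5, fast=13, a=[3, 9, 5, 7, 0, 0, 0, 0, 0, 0, 0, 0, 4]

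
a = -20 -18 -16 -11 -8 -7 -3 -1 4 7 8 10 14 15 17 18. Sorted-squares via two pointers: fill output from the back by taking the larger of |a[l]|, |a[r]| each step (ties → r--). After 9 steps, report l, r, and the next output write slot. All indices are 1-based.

l=5, r=11, next write slot=7

[1,16] |-20|>|18| out[16]=400 → l++
[2,16] |-18|<=|18| out[15]=324 → r--
[2,15] |-18|>|17| out[14]=324 → l++
[3,15] |-16|<=|17| out[13]=289 → r--
[3,14] |-16|>|15| out[12]=256 → l++
[4,14] |-11|<=|15| out[11]=225 → r--
[4,13] |-11|<=|14| out[10]=196 → r--
[4,12] |-11|>|10| out[9]=121 → l++
[5,12] |-8|<=|10| out[8]=100 → r--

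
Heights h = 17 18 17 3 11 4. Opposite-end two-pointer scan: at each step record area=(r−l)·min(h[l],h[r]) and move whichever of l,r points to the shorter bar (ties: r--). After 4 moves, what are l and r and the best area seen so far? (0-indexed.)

l=0, r=1, best area=44

[0,5] min(17,4)*5=20 best=20 * → r--
[0,4] min(17,11)*4=44 best=44 * → r--
[0,3] min(17,3)*3=9 best=44 → r--
[0,2] min(17,17)*2=34 best=44 → r--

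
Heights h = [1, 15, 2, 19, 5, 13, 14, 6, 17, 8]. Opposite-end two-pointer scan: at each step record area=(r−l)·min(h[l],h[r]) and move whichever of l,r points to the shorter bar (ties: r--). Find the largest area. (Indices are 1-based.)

[1,10] min(1,8)*9=9 best=9 * → l++
[2,10] min(15,8)*8=64 best=64 * → r--
[2,9] min(15,17)*7=105 best=105 * → l++
[3,9] min(2,17)*6=12 best=105 → l++
[4,9] min(19,17)*5=85 best=105 → r--
[4,8] min(19,6)*4=24 best=105 → r--
[4,7] min(19,14)*3=42 best=105 → r--
[4,6] min(19,13)*2=26 best=105 → r--
[4,5] min(19,5)*1=5 best=105 → r--

max area = 105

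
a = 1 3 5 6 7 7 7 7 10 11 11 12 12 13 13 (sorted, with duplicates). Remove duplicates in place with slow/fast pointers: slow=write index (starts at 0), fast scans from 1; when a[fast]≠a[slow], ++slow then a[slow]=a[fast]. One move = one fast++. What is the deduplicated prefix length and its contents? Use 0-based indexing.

length 9; prefix = [1, 3, 5, 6, 7, 10, 11, 12, 13]

(s=0,f=1) a[fast]=3≠a[slow]=1 write a[1]=3 → slow++,fast++
(s=1,f=2) a[fast]=5≠a[slow]=3 write a[2]=5 → slow++,fast++
(s=2,f=3) a[fast]=6≠a[slow]=5 write a[3]=6 → slow++,fast++
(s=3,f=4) a[fast]=7≠a[slow]=6 write a[4]=7 → slow++,fast++
(s=4,f=5) a[fast]=7=a[slow] dup → fast++
(s=4,f=6) a[fast]=7=a[slow] dup → fast++
(s=4,f=7) a[fast]=7=a[slow] dup → fast++
(s=4,f=8) a[fast]=10≠a[slow]=7 write a[5]=10 → slow++,fast++
(s=5,f=9) a[fast]=11≠a[slow]=10 write a[6]=11 → slow++,fast++
(s=6,f=10) a[fast]=11=a[slow] dup → fast++
(s=6,f=11) a[fast]=12≠a[slow]=11 write a[7]=12 → slow++,fast++
(s=7,f=12) a[fast]=12=a[slow] dup → fast++
(s=7,f=13) a[fast]=13≠a[slow]=12 write a[8]=13 → slow++,fast++
(s=8,f=14) a[fast]=13=a[slow] dup → fast++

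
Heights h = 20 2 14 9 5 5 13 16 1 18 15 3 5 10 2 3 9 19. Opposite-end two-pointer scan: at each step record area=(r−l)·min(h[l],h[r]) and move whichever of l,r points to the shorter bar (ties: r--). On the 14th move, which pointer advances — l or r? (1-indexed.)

r

[1,18] min(20,19)*17=323 best=323 * → r--
[1,17] min(20,9)*16=144 best=323 → r--
[1,16] min(20,3)*15=45 best=323 → r--
[1,15] min(20,2)*14=28 best=323 → r--
[1,14] min(20,10)*13=130 best=323 → r--
[1,13] min(20,5)*12=60 best=323 → r--
[1,12] min(20,3)*11=33 best=323 → r--
[1,11] min(20,15)*10=150 best=323 → r--
[1,10] min(20,18)*9=162 best=323 → r--
[1,9] min(20,1)*8=8 best=323 → r--
[1,8] min(20,16)*7=112 best=323 → r--
[1,7] min(20,13)*6=78 best=323 → r--
[1,6] min(20,5)*5=25 best=323 → r--
[1,5] min(20,5)*4=20 best=323 → r--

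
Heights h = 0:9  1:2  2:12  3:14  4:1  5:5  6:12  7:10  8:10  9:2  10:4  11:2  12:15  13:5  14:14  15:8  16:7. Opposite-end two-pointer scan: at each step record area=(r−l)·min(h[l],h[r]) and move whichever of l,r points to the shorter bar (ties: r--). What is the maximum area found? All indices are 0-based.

max area = 154

l=0 r=16: min(9,7)*16=112 best=112 *, r--
l=0 r=15: min(9,8)*15=120 best=120 *, r--
l=0 r=14: min(9,14)*14=126 best=126 *, l++
l=1 r=14: min(2,14)*13=26 best=126, l++
l=2 r=14: min(12,14)*12=144 best=144 *, l++
l=3 r=14: min(14,14)*11=154 best=154 *, r--
l=3 r=13: min(14,5)*10=50 best=154, r--
l=3 r=12: min(14,15)*9=126 best=154, l++
l=4 r=12: min(1,15)*8=8 best=154, l++
l=5 r=12: min(5,15)*7=35 best=154, l++
l=6 r=12: min(12,15)*6=72 best=154, l++
l=7 r=12: min(10,15)*5=50 best=154, l++
l=8 r=12: min(10,15)*4=40 best=154, l++
l=9 r=12: min(2,15)*3=6 best=154, l++
l=10 r=12: min(4,15)*2=8 best=154, l++
l=11 r=12: min(2,15)*1=2 best=154, l++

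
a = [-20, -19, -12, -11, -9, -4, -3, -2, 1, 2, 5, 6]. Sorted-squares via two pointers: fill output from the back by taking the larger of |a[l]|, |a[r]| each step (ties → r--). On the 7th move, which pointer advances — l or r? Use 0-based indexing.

l=0 r=11: |-20|>|6| out[11]=400, l++
l=1 r=11: |-19|>|6| out[10]=361, l++
l=2 r=11: |-12|>|6| out[9]=144, l++
l=3 r=11: |-11|>|6| out[8]=121, l++
l=4 r=11: |-9|>|6| out[7]=81, l++
l=5 r=11: |-4|<=|6| out[6]=36, r--
l=5 r=10: |-4|<=|5| out[5]=25, r--

r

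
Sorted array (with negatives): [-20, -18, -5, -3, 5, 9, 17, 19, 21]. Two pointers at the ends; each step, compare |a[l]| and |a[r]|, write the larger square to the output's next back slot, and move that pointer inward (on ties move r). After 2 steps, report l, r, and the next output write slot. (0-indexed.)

[0,8] |-20|<=|21| out[8]=441 → r--
[0,7] |-20|>|19| out[7]=400 → l++

l=1, r=7, next write slot=6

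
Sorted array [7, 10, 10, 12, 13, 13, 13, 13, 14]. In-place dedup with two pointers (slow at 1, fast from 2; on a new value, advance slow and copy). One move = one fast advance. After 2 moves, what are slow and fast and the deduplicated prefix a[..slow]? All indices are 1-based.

slow=1 fast=2: a[fast]=10≠a[slow]=7 write a[2]=10, slow++,fast++
slow=2 fast=3: a[fast]=10=a[slow] dup, fast++

slow=2, fast=4, prefix=[7, 10]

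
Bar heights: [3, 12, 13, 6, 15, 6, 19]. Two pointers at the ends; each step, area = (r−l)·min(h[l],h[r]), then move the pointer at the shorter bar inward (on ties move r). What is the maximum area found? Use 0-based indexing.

max area = 60

[0,6] min(3,19)*6=18 best=18 * → l++
[1,6] min(12,19)*5=60 best=60 * → l++
[2,6] min(13,19)*4=52 best=60 → l++
[3,6] min(6,19)*3=18 best=60 → l++
[4,6] min(15,19)*2=30 best=60 → l++
[5,6] min(6,19)*1=6 best=60 → l++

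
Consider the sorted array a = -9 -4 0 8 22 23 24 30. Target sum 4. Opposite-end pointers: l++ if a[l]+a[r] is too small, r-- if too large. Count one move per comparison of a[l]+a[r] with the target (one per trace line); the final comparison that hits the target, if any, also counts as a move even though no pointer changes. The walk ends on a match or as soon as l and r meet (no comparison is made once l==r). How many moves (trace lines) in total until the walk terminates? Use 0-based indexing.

6 moves

[0,7] -9+30=21 >4 → r--
[0,6] -9+24=15 >4 → r--
[0,5] -9+23=14 >4 → r--
[0,4] -9+22=13 >4 → r--
[0,3] -9+8=-1 <4 → l++
[1,3] -4+8=4 → found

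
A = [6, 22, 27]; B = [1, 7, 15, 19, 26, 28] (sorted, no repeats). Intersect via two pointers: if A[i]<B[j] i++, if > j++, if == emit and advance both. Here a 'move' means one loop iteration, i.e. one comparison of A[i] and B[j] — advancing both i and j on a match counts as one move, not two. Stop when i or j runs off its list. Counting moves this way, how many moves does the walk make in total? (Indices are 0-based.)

[i=0,j=0] 6>1 → j++
[i=0,j=1] 6<7 → i++
[i=1,j=1] 22>7 → j++
[i=1,j=2] 22>15 → j++
[i=1,j=3] 22>19 → j++
[i=1,j=4] 22<26 → i++
[i=2,j=4] 27>26 → j++
[i=2,j=5] 27<28 → i++

8 moves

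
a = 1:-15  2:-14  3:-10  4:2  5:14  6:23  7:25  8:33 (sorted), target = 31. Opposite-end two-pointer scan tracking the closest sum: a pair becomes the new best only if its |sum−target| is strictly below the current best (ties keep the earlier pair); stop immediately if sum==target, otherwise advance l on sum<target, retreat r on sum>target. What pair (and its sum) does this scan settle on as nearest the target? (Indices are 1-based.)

l=1 r=8: -15+33=18 d=13 *, l++
l=2 r=8: -14+33=19 d=12 *, l++
l=3 r=8: -10+33=23 d=8 *, l++
l=4 r=8: 2+33=35 d=4 *, r--
l=4 r=7: 2+25=27 d=4, l++
l=5 r=7: 14+25=39 d=8, r--
l=5 r=6: 14+23=37 d=6, r--

pair (2, 33) with sum 35 (|Δ|=4)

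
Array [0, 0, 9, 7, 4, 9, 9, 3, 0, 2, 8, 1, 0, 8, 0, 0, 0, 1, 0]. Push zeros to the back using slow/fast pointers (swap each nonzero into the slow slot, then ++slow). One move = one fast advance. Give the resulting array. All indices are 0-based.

[9, 7, 4, 9, 9, 3, 2, 8, 1, 8, 1, 0, 0, 0, 0, 0, 0, 0, 0]

(s=0,f=0) a[fast]=0 → fast++
(s=0,f=1) a[fast]=0 → fast++
(s=0,f=2) a[fast]=9≠0 swap→a[0]=9 → slow++,fast++
(s=1,f=3) a[fast]=7≠0 swap→a[1]=7 → slow++,fast++
(s=2,f=4) a[fast]=4≠0 swap→a[2]=4 → slow++,fast++
(s=3,f=5) a[fast]=9≠0 swap→a[3]=9 → slow++,fast++
(s=4,f=6) a[fast]=9≠0 swap→a[4]=9 → slow++,fast++
(s=5,f=7) a[fast]=3≠0 swap→a[5]=3 → slow++,fast++
(s=6,f=8) a[fast]=0 → fast++
(s=6,f=9) a[fast]=2≠0 swap→a[6]=2 → slow++,fast++
(s=7,f=10) a[fast]=8≠0 swap→a[7]=8 → slow++,fast++
(s=8,f=11) a[fast]=1≠0 swap→a[8]=1 → slow++,fast++
(s=9,f=12) a[fast]=0 → fast++
(s=9,f=13) a[fast]=8≠0 swap→a[9]=8 → slow++,fast++
(s=10,f=14) a[fast]=0 → fast++
(s=10,f=15) a[fast]=0 → fast++
(s=10,f=16) a[fast]=0 → fast++
(s=10,f=17) a[fast]=1≠0 swap→a[10]=1 → slow++,fast++
(s=11,f=18) a[fast]=0 → fast++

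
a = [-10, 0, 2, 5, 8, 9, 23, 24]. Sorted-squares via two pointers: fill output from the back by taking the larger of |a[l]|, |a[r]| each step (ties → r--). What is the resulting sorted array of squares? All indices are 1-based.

[0, 4, 25, 64, 81, 100, 529, 576]

[1,8] |-10|<=|24| out[8]=576 → r--
[1,7] |-10|<=|23| out[7]=529 → r--
[1,6] |-10|>|9| out[6]=100 → l++
[2,6] |0|<=|9| out[5]=81 → r--
[2,5] |0|<=|8| out[4]=64 → r--
[2,4] |0|<=|5| out[3]=25 → r--
[2,3] |0|<=|2| out[2]=4 → r--
[2,2] |0|<=|0| out[1]=0 → r--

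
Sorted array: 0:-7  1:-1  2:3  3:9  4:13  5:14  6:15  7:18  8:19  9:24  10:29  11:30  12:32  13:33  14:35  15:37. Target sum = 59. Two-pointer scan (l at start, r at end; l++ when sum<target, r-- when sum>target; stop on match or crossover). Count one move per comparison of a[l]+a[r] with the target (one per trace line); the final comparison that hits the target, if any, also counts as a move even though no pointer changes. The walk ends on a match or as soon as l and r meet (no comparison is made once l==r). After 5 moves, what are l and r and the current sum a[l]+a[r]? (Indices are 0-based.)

l=0 r=15: -7+37=30 <59, l++
l=1 r=15: -1+37=36 <59, l++
l=2 r=15: 3+37=40 <59, l++
l=3 r=15: 9+37=46 <59, l++
l=4 r=15: 13+37=50 <59, l++

l=5, r=15, sum=51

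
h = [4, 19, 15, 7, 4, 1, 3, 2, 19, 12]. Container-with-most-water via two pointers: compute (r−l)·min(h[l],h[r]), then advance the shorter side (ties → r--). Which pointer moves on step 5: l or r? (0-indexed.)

r

[0,9] min(4,12)*9=36 best=36 * → l++
[1,9] min(19,12)*8=96 best=96 * → r--
[1,8] min(19,19)*7=133 best=133 * → r--
[1,7] min(19,2)*6=12 best=133 → r--
[1,6] min(19,3)*5=15 best=133 → r--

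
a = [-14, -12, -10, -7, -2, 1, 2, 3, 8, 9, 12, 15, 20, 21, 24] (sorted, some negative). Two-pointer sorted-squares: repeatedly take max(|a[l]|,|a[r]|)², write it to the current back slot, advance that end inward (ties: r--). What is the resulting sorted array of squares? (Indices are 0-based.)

[1, 4, 4, 9, 49, 64, 81, 100, 144, 144, 196, 225, 400, 441, 576]

l=0 r=14: |-14|<=|24| out[14]=576, r--
l=0 r=13: |-14|<=|21| out[13]=441, r--
l=0 r=12: |-14|<=|20| out[12]=400, r--
l=0 r=11: |-14|<=|15| out[11]=225, r--
l=0 r=10: |-14|>|12| out[10]=196, l++
l=1 r=10: |-12|<=|12| out[9]=144, r--
l=1 r=9: |-12|>|9| out[8]=144, l++
l=2 r=9: |-10|>|9| out[7]=100, l++
l=3 r=9: |-7|<=|9| out[6]=81, r--
l=3 r=8: |-7|<=|8| out[5]=64, r--
l=3 r=7: |-7|>|3| out[4]=49, l++
l=4 r=7: |-2|<=|3| out[3]=9, r--
l=4 r=6: |-2|<=|2| out[2]=4, r--
l=4 r=5: |-2|>|1| out[1]=4, l++
l=5 r=5: |1|<=|1| out[0]=1, r--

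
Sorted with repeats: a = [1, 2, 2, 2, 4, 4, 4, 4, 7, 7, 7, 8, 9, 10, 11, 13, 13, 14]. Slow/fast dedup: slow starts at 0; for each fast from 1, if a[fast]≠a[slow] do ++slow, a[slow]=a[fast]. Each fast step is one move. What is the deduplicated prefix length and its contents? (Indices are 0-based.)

(s=0,f=1) a[fast]=2≠a[slow]=1 write a[1]=2 → slow++,fast++
(s=1,f=2) a[fast]=2=a[slow] dup → fast++
(s=1,f=3) a[fast]=2=a[slow] dup → fast++
(s=1,f=4) a[fast]=4≠a[slow]=2 write a[2]=4 → slow++,fast++
(s=2,f=5) a[fast]=4=a[slow] dup → fast++
(s=2,f=6) a[fast]=4=a[slow] dup → fast++
(s=2,f=7) a[fast]=4=a[slow] dup → fast++
(s=2,f=8) a[fast]=7≠a[slow]=4 write a[3]=7 → slow++,fast++
(s=3,f=9) a[fast]=7=a[slow] dup → fast++
(s=3,f=10) a[fast]=7=a[slow] dup → fast++
(s=3,f=11) a[fast]=8≠a[slow]=7 write a[4]=8 → slow++,fast++
(s=4,f=12) a[fast]=9≠a[slow]=8 write a[5]=9 → slow++,fast++
(s=5,f=13) a[fast]=10≠a[slow]=9 write a[6]=10 → slow++,fast++
(s=6,f=14) a[fast]=11≠a[slow]=10 write a[7]=11 → slow++,fast++
(s=7,f=15) a[fast]=13≠a[slow]=11 write a[8]=13 → slow++,fast++
(s=8,f=16) a[fast]=13=a[slow] dup → fast++
(s=8,f=17) a[fast]=14≠a[slow]=13 write a[9]=14 → slow++,fast++

length 10; prefix = [1, 2, 4, 7, 8, 9, 10, 11, 13, 14]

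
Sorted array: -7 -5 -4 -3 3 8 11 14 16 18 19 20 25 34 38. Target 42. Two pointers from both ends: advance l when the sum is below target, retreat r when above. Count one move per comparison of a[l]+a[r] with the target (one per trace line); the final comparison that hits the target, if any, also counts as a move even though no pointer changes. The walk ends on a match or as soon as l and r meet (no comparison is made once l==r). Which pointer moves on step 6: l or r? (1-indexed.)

r

l=1 r=15: -7+38=31 <42, l++
l=2 r=15: -5+38=33 <42, l++
l=3 r=15: -4+38=34 <42, l++
l=4 r=15: -3+38=35 <42, l++
l=5 r=15: 3+38=41 <42, l++
l=6 r=15: 8+38=46 >42, r--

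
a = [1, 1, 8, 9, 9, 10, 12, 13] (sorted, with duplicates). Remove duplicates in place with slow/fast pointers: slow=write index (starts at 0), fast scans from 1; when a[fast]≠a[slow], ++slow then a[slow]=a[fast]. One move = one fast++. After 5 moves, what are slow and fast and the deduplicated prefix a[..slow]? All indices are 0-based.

slow=3, fast=6, prefix=[1, 8, 9, 10]

(s=0,f=1) a[fast]=1=a[slow] dup → fast++
(s=0,f=2) a[fast]=8≠a[slow]=1 write a[1]=8 → slow++,fast++
(s=1,f=3) a[fast]=9≠a[slow]=8 write a[2]=9 → slow++,fast++
(s=2,f=4) a[fast]=9=a[slow] dup → fast++
(s=2,f=5) a[fast]=10≠a[slow]=9 write a[3]=10 → slow++,fast++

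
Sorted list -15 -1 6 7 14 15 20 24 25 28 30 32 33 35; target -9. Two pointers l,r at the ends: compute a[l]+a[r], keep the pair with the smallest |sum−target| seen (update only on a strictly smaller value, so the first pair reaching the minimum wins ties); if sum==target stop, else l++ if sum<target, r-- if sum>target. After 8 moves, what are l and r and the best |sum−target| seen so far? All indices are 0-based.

l=0 r=13: -15+35=20 d=29 *, r--
l=0 r=12: -15+33=18 d=27 *, r--
l=0 r=11: -15+32=17 d=26 *, r--
l=0 r=10: -15+30=15 d=24 *, r--
l=0 r=9: -15+28=13 d=22 *, r--
l=0 r=8: -15+25=10 d=19 *, r--
l=0 r=7: -15+24=9 d=18 *, r--
l=0 r=6: -15+20=5 d=14 *, r--

l=0, r=5, best |Δ|=14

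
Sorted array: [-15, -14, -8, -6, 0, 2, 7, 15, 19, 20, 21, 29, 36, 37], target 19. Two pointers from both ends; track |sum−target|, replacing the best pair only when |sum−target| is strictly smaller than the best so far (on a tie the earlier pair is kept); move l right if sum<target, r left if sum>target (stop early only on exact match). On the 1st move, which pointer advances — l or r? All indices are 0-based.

l=0 r=13: -15+37=22 d=3 *, r--

r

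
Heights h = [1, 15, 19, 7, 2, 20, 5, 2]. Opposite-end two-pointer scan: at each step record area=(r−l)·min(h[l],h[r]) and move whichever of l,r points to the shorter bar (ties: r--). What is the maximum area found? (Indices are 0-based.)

[0,7] min(1,2)*7=7 best=7 * → l++
[1,7] min(15,2)*6=12 best=12 * → r--
[1,6] min(15,5)*5=25 best=25 * → r--
[1,5] min(15,20)*4=60 best=60 * → l++
[2,5] min(19,20)*3=57 best=60 → l++
[3,5] min(7,20)*2=14 best=60 → l++
[4,5] min(2,20)*1=2 best=60 → l++

max area = 60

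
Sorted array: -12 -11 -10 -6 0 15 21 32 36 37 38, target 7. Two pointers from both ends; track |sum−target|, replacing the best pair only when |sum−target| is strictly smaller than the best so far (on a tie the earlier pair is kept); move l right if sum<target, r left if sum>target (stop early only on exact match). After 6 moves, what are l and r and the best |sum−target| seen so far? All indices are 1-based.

l=2, r=6, best |Δ|=2

l=1 r=11: -12+38=26 d=19 *, r--
l=1 r=10: -12+37=25 d=18 *, r--
l=1 r=9: -12+36=24 d=17 *, r--
l=1 r=8: -12+32=20 d=13 *, r--
l=1 r=7: -12+21=9 d=2 *, r--
l=1 r=6: -12+15=3 d=4, l++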